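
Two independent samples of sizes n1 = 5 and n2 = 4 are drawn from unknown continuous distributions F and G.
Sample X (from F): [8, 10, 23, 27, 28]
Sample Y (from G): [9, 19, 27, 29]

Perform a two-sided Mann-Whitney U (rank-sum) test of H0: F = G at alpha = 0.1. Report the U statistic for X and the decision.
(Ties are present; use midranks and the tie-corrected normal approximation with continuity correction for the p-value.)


Step 1: Combine and sort all 9 observations; assign midranks.
sorted (value, group): (8,X), (9,Y), (10,X), (19,Y), (23,X), (27,X), (27,Y), (28,X), (29,Y)
ranks: 8->1, 9->2, 10->3, 19->4, 23->5, 27->6.5, 27->6.5, 28->8, 29->9
Step 2: Rank sum for X: R1 = 1 + 3 + 5 + 6.5 + 8 = 23.5.
Step 3: U_X = R1 - n1(n1+1)/2 = 23.5 - 5*6/2 = 23.5 - 15 = 8.5.
       U_Y = n1*n2 - U_X = 20 - 8.5 = 11.5.
Step 4: Ties are present, so use the tie-corrected normal approximation (with continuity correction) for the p-value.
Step 5: p-value = 0.805701; compare to alpha = 0.1. fail to reject H0.

U_X = 8.5, p = 0.805701, fail to reject H0 at alpha = 0.1.


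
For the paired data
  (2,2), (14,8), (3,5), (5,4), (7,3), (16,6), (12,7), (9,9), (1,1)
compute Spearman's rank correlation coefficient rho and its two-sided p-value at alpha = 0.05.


Step 1: Rank x and y separately (midranks; no ties here).
rank(x): 2->2, 14->8, 3->3, 5->4, 7->5, 16->9, 12->7, 9->6, 1->1
rank(y): 2->2, 8->8, 5->5, 4->4, 3->3, 6->6, 7->7, 9->9, 1->1
Step 2: d_i = R_x(i) - R_y(i); compute d_i^2.
  (2-2)^2=0, (8-8)^2=0, (3-5)^2=4, (4-4)^2=0, (5-3)^2=4, (9-6)^2=9, (7-7)^2=0, (6-9)^2=9, (1-1)^2=0
sum(d^2) = 26.
Step 3: rho = 1 - 6*26 / (9*(9^2 - 1)) = 1 - 156/720 = 0.783333.
Step 4: Under H0, t = rho * sqrt((n-2)/(1-rho^2)) = 3.3341 ~ t(7).
Step 5: Two-sided p-value from the t-distribution with 7 df = 0.012520.
Step 6: alpha = 0.05. reject H0.

rho = 0.7833, p = 0.012520, reject H0 at alpha = 0.05.


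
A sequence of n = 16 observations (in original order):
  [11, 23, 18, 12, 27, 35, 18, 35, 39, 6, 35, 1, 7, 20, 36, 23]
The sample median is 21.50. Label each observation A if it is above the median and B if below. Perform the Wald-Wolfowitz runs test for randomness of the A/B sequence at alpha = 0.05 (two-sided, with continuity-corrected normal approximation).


Step 1: Compute median = 21.50; label A = above, B = below.
Labels in order: BABBAABAABABBBAA  (n_A = 8, n_B = 8)
Step 2: Count runs R = 10.
Step 3: Under H0 (random ordering), E[R] = 2*n_A*n_B/(n_A+n_B) + 1 = 2*8*8/16 + 1 = 9.0000.
        Var[R] = 2*n_A*n_B*(2*n_A*n_B - n_A - n_B) / ((n_A+n_B)^2 * (n_A+n_B-1)) = 14336/3840 = 3.7333.
        SD[R] = 1.9322.
Step 4: Continuity-corrected z = (R - 0.5 - E[R]) / SD[R] = (10 - 0.5 - 9.0000) / 1.9322 = 0.2588.
Step 5: Two-sided p-value via normal approximation = 2*(1 - Phi(|z|)) = 0.795809.
Step 6: alpha = 0.05. fail to reject H0.

R = 10, z = 0.2588, p = 0.795809, fail to reject H0.


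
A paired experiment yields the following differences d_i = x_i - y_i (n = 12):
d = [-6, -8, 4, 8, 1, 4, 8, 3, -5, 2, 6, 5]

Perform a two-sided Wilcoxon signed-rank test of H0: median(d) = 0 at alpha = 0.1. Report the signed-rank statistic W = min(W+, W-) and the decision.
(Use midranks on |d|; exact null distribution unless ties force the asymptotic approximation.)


Step 1: Drop any zero differences (none here) and take |d_i|.
|d| = [6, 8, 4, 8, 1, 4, 8, 3, 5, 2, 6, 5]
Step 2: Midrank |d_i| (ties get averaged ranks).
ranks: |6|->8.5, |8|->11, |4|->4.5, |8|->11, |1|->1, |4|->4.5, |8|->11, |3|->3, |5|->6.5, |2|->2, |6|->8.5, |5|->6.5
Step 3: Attach original signs; sum ranks with positive sign and with negative sign.
W+ = 4.5 + 11 + 1 + 4.5 + 11 + 3 + 2 + 8.5 + 6.5 = 52
W- = 8.5 + 11 + 6.5 = 26
(Check: W+ + W- = 78 should equal n(n+1)/2 = 78.)
Step 4: Test statistic W = min(W+, W-) = 26.
Step 5: Ties in |d|, so use the tie-corrected normal approximation.
        E[W] = n(n+1)/4 = 12*13/4 = 39.
        Tie groups: |d|=4 (t=2), |d|=5 (t=2), |d|=6 (t=2), |d|=8 (t=3); sum(t^3 - t) = 42.
        Var[W] = n(n+1)(2n+1)/24 - sum(t^3-t)/48 = 3900/24 - 42/48 = 161.625.
        z = (W - E[W]) / sqrt(Var[W]) = (26 - 39) / 12.7132 = -1.0226.
        Two-sided p = 2*Phi(z) = 0.306516.
Step 6: alpha = 0.1. fail to reject H0.

W+ = 52, W- = 26, W = min = 26, p = 0.306516, fail to reject H0.


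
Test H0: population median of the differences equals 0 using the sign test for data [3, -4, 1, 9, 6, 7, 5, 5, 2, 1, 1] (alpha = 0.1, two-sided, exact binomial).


Step 1: Discard zero differences. Original n = 11; n_eff = number of nonzero differences = 11.
Nonzero differences (with sign): +3, -4, +1, +9, +6, +7, +5, +5, +2, +1, +1
Step 2: Count signs: positive = 10, negative = 1.
Step 3: Under H0: P(positive) = 0.5, so the number of positives S ~ Bin(11, 0.5).
Step 4: Two-sided exact p-value = sum of Bin(11,0.5) probabilities at or below the observed probability = 0.011719.
Step 5: alpha = 0.1. reject H0.

n_eff = 11, pos = 10, neg = 1, p = 0.011719, reject H0.


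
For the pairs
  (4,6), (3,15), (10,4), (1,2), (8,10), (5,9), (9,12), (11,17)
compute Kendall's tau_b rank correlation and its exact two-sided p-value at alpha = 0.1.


Step 1: Enumerate the 28 unordered pairs (i,j) with i<j and classify each by sign(x_j-x_i) * sign(y_j-y_i).
  (1,2):dx=-1,dy=+9->D; (1,3):dx=+6,dy=-2->D; (1,4):dx=-3,dy=-4->C; (1,5):dx=+4,dy=+4->C
  (1,6):dx=+1,dy=+3->C; (1,7):dx=+5,dy=+6->C; (1,8):dx=+7,dy=+11->C; (2,3):dx=+7,dy=-11->D
  (2,4):dx=-2,dy=-13->C; (2,5):dx=+5,dy=-5->D; (2,6):dx=+2,dy=-6->D; (2,7):dx=+6,dy=-3->D
  (2,8):dx=+8,dy=+2->C; (3,4):dx=-9,dy=-2->C; (3,5):dx=-2,dy=+6->D; (3,6):dx=-5,dy=+5->D
  (3,7):dx=-1,dy=+8->D; (3,8):dx=+1,dy=+13->C; (4,5):dx=+7,dy=+8->C; (4,6):dx=+4,dy=+7->C
  (4,7):dx=+8,dy=+10->C; (4,8):dx=+10,dy=+15->C; (5,6):dx=-3,dy=-1->C; (5,7):dx=+1,dy=+2->C
  (5,8):dx=+3,dy=+7->C; (6,7):dx=+4,dy=+3->C; (6,8):dx=+6,dy=+8->C; (7,8):dx=+2,dy=+5->C
Step 2: C = 19, D = 9, total pairs = 28.
Step 3: tau = (C - D)/(n(n-1)/2) = (19 - 9)/28 = 0.357143.
Step 4: Exact two-sided p-value (enumerate n! = 40320 permutations of y under H0): p = 0.275099.
Step 5: alpha = 0.1. fail to reject H0.

tau_b = 0.3571 (C=19, D=9), p = 0.275099, fail to reject H0.


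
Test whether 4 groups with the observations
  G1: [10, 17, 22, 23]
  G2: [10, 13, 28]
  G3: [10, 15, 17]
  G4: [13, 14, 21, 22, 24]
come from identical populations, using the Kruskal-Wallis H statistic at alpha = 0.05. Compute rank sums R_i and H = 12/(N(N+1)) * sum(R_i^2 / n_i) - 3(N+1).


Step 1: Combine all N = 15 observations and assign midranks.
sorted (value, group, rank): (10,G1,2), (10,G2,2), (10,G3,2), (13,G2,4.5), (13,G4,4.5), (14,G4,6), (15,G3,7), (17,G1,8.5), (17,G3,8.5), (21,G4,10), (22,G1,11.5), (22,G4,11.5), (23,G1,13), (24,G4,14), (28,G2,15)
Step 2: Sum ranks within each group.
R_1 = 35 (n_1 = 4)
R_2 = 21.5 (n_2 = 3)
R_3 = 17.5 (n_3 = 3)
R_4 = 46 (n_4 = 5)
Step 3: H = 12/(N(N+1)) * sum(R_i^2/n_i) - 3(N+1)
     = 12/(15*16) * (35^2/4 + 21.5^2/3 + 17.5^2/3 + 46^2/5) - 3*16
     = 0.050000 * 985.617 - 48
     = 1.280833.
Step 4: Ties present; correction factor C = 1 - 42/(15^3 - 15) = 0.987500. Corrected H = 1.280833 / 0.987500 = 1.297046.
Step 5: Under H0, H ~ chi^2(3); p-value = 0.729835.
Step 6: alpha = 0.05. fail to reject H0.

H = 1.2970, df = 3, p = 0.729835, fail to reject H0.


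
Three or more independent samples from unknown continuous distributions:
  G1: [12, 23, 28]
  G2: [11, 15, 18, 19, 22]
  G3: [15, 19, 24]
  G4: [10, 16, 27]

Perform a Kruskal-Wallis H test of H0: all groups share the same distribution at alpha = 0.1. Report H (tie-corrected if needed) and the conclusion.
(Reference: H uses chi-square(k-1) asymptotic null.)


Step 1: Combine all N = 14 observations and assign midranks.
sorted (value, group, rank): (10,G4,1), (11,G2,2), (12,G1,3), (15,G2,4.5), (15,G3,4.5), (16,G4,6), (18,G2,7), (19,G2,8.5), (19,G3,8.5), (22,G2,10), (23,G1,11), (24,G3,12), (27,G4,13), (28,G1,14)
Step 2: Sum ranks within each group.
R_1 = 28 (n_1 = 3)
R_2 = 32 (n_2 = 5)
R_3 = 25 (n_3 = 3)
R_4 = 20 (n_4 = 3)
Step 3: H = 12/(N(N+1)) * sum(R_i^2/n_i) - 3(N+1)
     = 12/(14*15) * (28^2/3 + 32^2/5 + 25^2/3 + 20^2/3) - 3*15
     = 0.057143 * 807.8 - 45
     = 1.160000.
Step 4: Ties present; correction factor C = 1 - 12/(14^3 - 14) = 0.995604. Corrected H = 1.160000 / 0.995604 = 1.165121.
Step 5: Under H0, H ~ chi^2(3); p-value = 0.761381.
Step 6: alpha = 0.1. fail to reject H0.

H = 1.1651, df = 3, p = 0.761381, fail to reject H0.


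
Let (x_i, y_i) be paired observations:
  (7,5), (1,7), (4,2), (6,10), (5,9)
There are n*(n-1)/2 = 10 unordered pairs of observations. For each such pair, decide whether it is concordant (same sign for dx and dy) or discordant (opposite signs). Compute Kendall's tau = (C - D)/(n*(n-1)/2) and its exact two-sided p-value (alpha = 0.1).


Step 1: Enumerate the 10 unordered pairs (i,j) with i<j and classify each by sign(x_j-x_i) * sign(y_j-y_i).
  (1,2):dx=-6,dy=+2->D; (1,3):dx=-3,dy=-3->C; (1,4):dx=-1,dy=+5->D; (1,5):dx=-2,dy=+4->D
  (2,3):dx=+3,dy=-5->D; (2,4):dx=+5,dy=+3->C; (2,5):dx=+4,dy=+2->C; (3,4):dx=+2,dy=+8->C
  (3,5):dx=+1,dy=+7->C; (4,5):dx=-1,dy=-1->C
Step 2: C = 6, D = 4, total pairs = 10.
Step 3: tau = (C - D)/(n(n-1)/2) = (6 - 4)/10 = 0.200000.
Step 4: Exact two-sided p-value (enumerate n! = 120 permutations of y under H0): p = 0.816667.
Step 5: alpha = 0.1. fail to reject H0.

tau_b = 0.2000 (C=6, D=4), p = 0.816667, fail to reject H0.


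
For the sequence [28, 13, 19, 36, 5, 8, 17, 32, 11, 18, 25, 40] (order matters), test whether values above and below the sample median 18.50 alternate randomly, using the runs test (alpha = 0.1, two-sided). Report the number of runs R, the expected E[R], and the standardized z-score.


Step 1: Compute median = 18.50; label A = above, B = below.
Labels in order: ABAABBBABBAA  (n_A = 6, n_B = 6)
Step 2: Count runs R = 7.
Step 3: Under H0 (random ordering), E[R] = 2*n_A*n_B/(n_A+n_B) + 1 = 2*6*6/12 + 1 = 7.0000.
        Var[R] = 2*n_A*n_B*(2*n_A*n_B - n_A - n_B) / ((n_A+n_B)^2 * (n_A+n_B-1)) = 4320/1584 = 2.7273.
        SD[R] = 1.6514.
Step 4: R = E[R], so z = 0 with no continuity correction.
Step 5: Two-sided p-value via normal approximation = 2*(1 - Phi(|z|)) = 1.000000.
Step 6: alpha = 0.1. fail to reject H0.

R = 7, z = 0.0000, p = 1.000000, fail to reject H0.


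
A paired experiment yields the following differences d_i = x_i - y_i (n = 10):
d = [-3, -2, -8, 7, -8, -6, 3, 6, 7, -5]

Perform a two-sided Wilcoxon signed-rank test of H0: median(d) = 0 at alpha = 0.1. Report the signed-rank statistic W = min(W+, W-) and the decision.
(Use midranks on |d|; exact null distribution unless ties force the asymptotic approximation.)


Step 1: Drop any zero differences (none here) and take |d_i|.
|d| = [3, 2, 8, 7, 8, 6, 3, 6, 7, 5]
Step 2: Midrank |d_i| (ties get averaged ranks).
ranks: |3|->2.5, |2|->1, |8|->9.5, |7|->7.5, |8|->9.5, |6|->5.5, |3|->2.5, |6|->5.5, |7|->7.5, |5|->4
Step 3: Attach original signs; sum ranks with positive sign and with negative sign.
W+ = 7.5 + 2.5 + 5.5 + 7.5 = 23
W- = 2.5 + 1 + 9.5 + 9.5 + 5.5 + 4 = 32
(Check: W+ + W- = 55 should equal n(n+1)/2 = 55.)
Step 4: Test statistic W = min(W+, W-) = 23.
Step 5: Ties in |d|, so use the tie-corrected normal approximation.
        E[W] = n(n+1)/4 = 10*11/4 = 27.5.
        Tie groups: |d|=3 (t=2), |d|=6 (t=2), |d|=7 (t=2), |d|=8 (t=2); sum(t^3 - t) = 24.
        Var[W] = n(n+1)(2n+1)/24 - sum(t^3-t)/48 = 2310/24 - 24/48 = 95.75.
        z = (W - E[W]) / sqrt(Var[W]) = (23 - 27.5) / 9.7852 = -0.4599.
        Two-sided p = 2*Phi(z) = 0.645603.
Step 6: alpha = 0.1. fail to reject H0.

W+ = 23, W- = 32, W = min = 23, p = 0.645603, fail to reject H0.


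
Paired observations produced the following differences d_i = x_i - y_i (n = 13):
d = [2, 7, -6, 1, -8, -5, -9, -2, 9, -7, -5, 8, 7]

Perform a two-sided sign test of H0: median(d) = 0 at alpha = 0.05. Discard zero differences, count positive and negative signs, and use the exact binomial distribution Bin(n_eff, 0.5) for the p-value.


Step 1: Discard zero differences. Original n = 13; n_eff = number of nonzero differences = 13.
Nonzero differences (with sign): +2, +7, -6, +1, -8, -5, -9, -2, +9, -7, -5, +8, +7
Step 2: Count signs: positive = 6, negative = 7.
Step 3: Under H0: P(positive) = 0.5, so the number of positives S ~ Bin(13, 0.5).
Step 4: Two-sided exact p-value = sum of Bin(13,0.5) probabilities at or below the observed probability = 1.000000.
Step 5: alpha = 0.05. fail to reject H0.

n_eff = 13, pos = 6, neg = 7, p = 1.000000, fail to reject H0.


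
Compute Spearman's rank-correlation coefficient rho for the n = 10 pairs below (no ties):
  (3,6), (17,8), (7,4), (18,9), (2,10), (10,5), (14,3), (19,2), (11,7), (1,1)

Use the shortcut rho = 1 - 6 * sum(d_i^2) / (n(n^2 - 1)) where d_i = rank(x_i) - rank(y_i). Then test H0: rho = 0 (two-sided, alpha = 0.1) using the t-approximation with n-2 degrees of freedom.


Step 1: Rank x and y separately (midranks; no ties here).
rank(x): 3->3, 17->8, 7->4, 18->9, 2->2, 10->5, 14->7, 19->10, 11->6, 1->1
rank(y): 6->6, 8->8, 4->4, 9->9, 10->10, 5->5, 3->3, 2->2, 7->7, 1->1
Step 2: d_i = R_x(i) - R_y(i); compute d_i^2.
  (3-6)^2=9, (8-8)^2=0, (4-4)^2=0, (9-9)^2=0, (2-10)^2=64, (5-5)^2=0, (7-3)^2=16, (10-2)^2=64, (6-7)^2=1, (1-1)^2=0
sum(d^2) = 154.
Step 3: rho = 1 - 6*154 / (10*(10^2 - 1)) = 1 - 924/990 = 0.066667.
Step 4: Under H0, t = rho * sqrt((n-2)/(1-rho^2)) = 0.1890 ~ t(8).
Step 5: Two-sided p-value from the t-distribution with 8 df = 0.854813.
Step 6: alpha = 0.1. fail to reject H0.

rho = 0.0667, p = 0.854813, fail to reject H0 at alpha = 0.1.


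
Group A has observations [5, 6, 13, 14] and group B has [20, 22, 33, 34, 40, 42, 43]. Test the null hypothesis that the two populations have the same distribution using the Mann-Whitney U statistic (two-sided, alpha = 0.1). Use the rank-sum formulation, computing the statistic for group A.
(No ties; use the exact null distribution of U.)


Step 1: Combine and sort all 11 observations; assign midranks.
sorted (value, group): (5,X), (6,X), (13,X), (14,X), (20,Y), (22,Y), (33,Y), (34,Y), (40,Y), (42,Y), (43,Y)
ranks: 5->1, 6->2, 13->3, 14->4, 20->5, 22->6, 33->7, 34->8, 40->9, 42->10, 43->11
Step 2: Rank sum for X: R1 = 1 + 2 + 3 + 4 = 10.
Step 3: U_X = R1 - n1(n1+1)/2 = 10 - 4*5/2 = 10 - 10 = 0.
       U_Y = n1*n2 - U_X = 28 - 0 = 28.
Step 4: No ties, so the exact null distribution of U (based on enumerating the C(11,4) = 330 equally likely rank assignments) gives the two-sided p-value.
Step 5: p-value = 0.006061; compare to alpha = 0.1. reject H0.

U_X = 0, p = 0.006061, reject H0 at alpha = 0.1.


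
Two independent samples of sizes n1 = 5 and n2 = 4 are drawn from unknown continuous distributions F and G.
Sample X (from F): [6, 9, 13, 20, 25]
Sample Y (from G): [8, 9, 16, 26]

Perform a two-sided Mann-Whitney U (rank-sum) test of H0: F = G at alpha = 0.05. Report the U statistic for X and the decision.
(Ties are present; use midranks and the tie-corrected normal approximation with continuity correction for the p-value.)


Step 1: Combine and sort all 9 observations; assign midranks.
sorted (value, group): (6,X), (8,Y), (9,X), (9,Y), (13,X), (16,Y), (20,X), (25,X), (26,Y)
ranks: 6->1, 8->2, 9->3.5, 9->3.5, 13->5, 16->6, 20->7, 25->8, 26->9
Step 2: Rank sum for X: R1 = 1 + 3.5 + 5 + 7 + 8 = 24.5.
Step 3: U_X = R1 - n1(n1+1)/2 = 24.5 - 5*6/2 = 24.5 - 15 = 9.5.
       U_Y = n1*n2 - U_X = 20 - 9.5 = 10.5.
Step 4: Ties are present, so use the tie-corrected normal approximation (with continuity correction) for the p-value.
Step 5: p-value = 1.000000; compare to alpha = 0.05. fail to reject H0.

U_X = 9.5, p = 1.000000, fail to reject H0 at alpha = 0.05.


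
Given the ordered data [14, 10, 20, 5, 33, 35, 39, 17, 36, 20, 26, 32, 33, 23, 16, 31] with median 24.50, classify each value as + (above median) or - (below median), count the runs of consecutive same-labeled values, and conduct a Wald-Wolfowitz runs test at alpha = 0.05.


Step 1: Compute median = 24.50; label A = above, B = below.
Labels in order: BBBBAAABABAAABBA  (n_A = 8, n_B = 8)
Step 2: Count runs R = 8.
Step 3: Under H0 (random ordering), E[R] = 2*n_A*n_B/(n_A+n_B) + 1 = 2*8*8/16 + 1 = 9.0000.
        Var[R] = 2*n_A*n_B*(2*n_A*n_B - n_A - n_B) / ((n_A+n_B)^2 * (n_A+n_B-1)) = 14336/3840 = 3.7333.
        SD[R] = 1.9322.
Step 4: Continuity-corrected z = (R + 0.5 - E[R]) / SD[R] = (8 + 0.5 - 9.0000) / 1.9322 = -0.2588.
Step 5: Two-sided p-value via normal approximation = 2*(1 - Phi(|z|)) = 0.795809.
Step 6: alpha = 0.05. fail to reject H0.

R = 8, z = -0.2588, p = 0.795809, fail to reject H0.


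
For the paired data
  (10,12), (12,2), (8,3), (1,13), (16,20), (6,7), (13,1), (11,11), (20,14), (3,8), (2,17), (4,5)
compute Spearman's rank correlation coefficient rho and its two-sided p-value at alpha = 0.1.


Step 1: Rank x and y separately (midranks; no ties here).
rank(x): 10->7, 12->9, 8->6, 1->1, 16->11, 6->5, 13->10, 11->8, 20->12, 3->3, 2->2, 4->4
rank(y): 12->8, 2->2, 3->3, 13->9, 20->12, 7->5, 1->1, 11->7, 14->10, 8->6, 17->11, 5->4
Step 2: d_i = R_x(i) - R_y(i); compute d_i^2.
  (7-8)^2=1, (9-2)^2=49, (6-3)^2=9, (1-9)^2=64, (11-12)^2=1, (5-5)^2=0, (10-1)^2=81, (8-7)^2=1, (12-10)^2=4, (3-6)^2=9, (2-11)^2=81, (4-4)^2=0
sum(d^2) = 300.
Step 3: rho = 1 - 6*300 / (12*(12^2 - 1)) = 1 - 1800/1716 = -0.048951.
Step 4: Under H0, t = rho * sqrt((n-2)/(1-rho^2)) = -0.1550 ~ t(10).
Step 5: Two-sided p-value from the t-distribution with 10 df = 0.879919.
Step 6: alpha = 0.1. fail to reject H0.

rho = -0.0490, p = 0.879919, fail to reject H0 at alpha = 0.1.


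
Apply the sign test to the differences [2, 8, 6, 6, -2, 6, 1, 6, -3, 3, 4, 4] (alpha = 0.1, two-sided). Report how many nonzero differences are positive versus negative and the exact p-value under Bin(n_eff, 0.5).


Step 1: Discard zero differences. Original n = 12; n_eff = number of nonzero differences = 12.
Nonzero differences (with sign): +2, +8, +6, +6, -2, +6, +1, +6, -3, +3, +4, +4
Step 2: Count signs: positive = 10, negative = 2.
Step 3: Under H0: P(positive) = 0.5, so the number of positives S ~ Bin(12, 0.5).
Step 4: Two-sided exact p-value = sum of Bin(12,0.5) probabilities at or below the observed probability = 0.038574.
Step 5: alpha = 0.1. reject H0.

n_eff = 12, pos = 10, neg = 2, p = 0.038574, reject H0.


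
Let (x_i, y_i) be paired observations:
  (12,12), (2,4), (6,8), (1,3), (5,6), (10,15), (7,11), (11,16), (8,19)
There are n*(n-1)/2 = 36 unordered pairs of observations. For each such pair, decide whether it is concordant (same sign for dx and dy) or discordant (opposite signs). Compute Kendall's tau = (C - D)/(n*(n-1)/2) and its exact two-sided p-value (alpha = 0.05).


Step 1: Enumerate the 36 unordered pairs (i,j) with i<j and classify each by sign(x_j-x_i) * sign(y_j-y_i).
  (1,2):dx=-10,dy=-8->C; (1,3):dx=-6,dy=-4->C; (1,4):dx=-11,dy=-9->C; (1,5):dx=-7,dy=-6->C
  (1,6):dx=-2,dy=+3->D; (1,7):dx=-5,dy=-1->C; (1,8):dx=-1,dy=+4->D; (1,9):dx=-4,dy=+7->D
  (2,3):dx=+4,dy=+4->C; (2,4):dx=-1,dy=-1->C; (2,5):dx=+3,dy=+2->C; (2,6):dx=+8,dy=+11->C
  (2,7):dx=+5,dy=+7->C; (2,8):dx=+9,dy=+12->C; (2,9):dx=+6,dy=+15->C; (3,4):dx=-5,dy=-5->C
  (3,5):dx=-1,dy=-2->C; (3,6):dx=+4,dy=+7->C; (3,7):dx=+1,dy=+3->C; (3,8):dx=+5,dy=+8->C
  (3,9):dx=+2,dy=+11->C; (4,5):dx=+4,dy=+3->C; (4,6):dx=+9,dy=+12->C; (4,7):dx=+6,dy=+8->C
  (4,8):dx=+10,dy=+13->C; (4,9):dx=+7,dy=+16->C; (5,6):dx=+5,dy=+9->C; (5,7):dx=+2,dy=+5->C
  (5,8):dx=+6,dy=+10->C; (5,9):dx=+3,dy=+13->C; (6,7):dx=-3,dy=-4->C; (6,8):dx=+1,dy=+1->C
  (6,9):dx=-2,dy=+4->D; (7,8):dx=+4,dy=+5->C; (7,9):dx=+1,dy=+8->C; (8,9):dx=-3,dy=+3->D
Step 2: C = 31, D = 5, total pairs = 36.
Step 3: tau = (C - D)/(n(n-1)/2) = (31 - 5)/36 = 0.722222.
Step 4: Exact two-sided p-value (enumerate n! = 362880 permutations of y under H0): p = 0.005886.
Step 5: alpha = 0.05. reject H0.

tau_b = 0.7222 (C=31, D=5), p = 0.005886, reject H0.


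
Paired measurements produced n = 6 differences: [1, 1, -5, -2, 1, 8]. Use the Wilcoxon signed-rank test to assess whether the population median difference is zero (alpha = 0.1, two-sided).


Step 1: Drop any zero differences (none here) and take |d_i|.
|d| = [1, 1, 5, 2, 1, 8]
Step 2: Midrank |d_i| (ties get averaged ranks).
ranks: |1|->2, |1|->2, |5|->5, |2|->4, |1|->2, |8|->6
Step 3: Attach original signs; sum ranks with positive sign and with negative sign.
W+ = 2 + 2 + 2 + 6 = 12
W- = 5 + 4 = 9
(Check: W+ + W- = 21 should equal n(n+1)/2 = 21.)
Step 4: Test statistic W = min(W+, W-) = 9.
Step 5: Ties in |d|, so use the tie-corrected normal approximation.
        E[W] = n(n+1)/4 = 6*7/4 = 10.5.
        Tie groups: |d|=1 (t=3); sum(t^3 - t) = 24.
        Var[W] = n(n+1)(2n+1)/24 - sum(t^3-t)/48 = 546/24 - 24/48 = 22.25.
        z = (W - E[W]) / sqrt(Var[W]) = (9 - 10.5) / 4.7170 = -0.3180.
        Two-sided p = 2*Phi(z) = 0.750485.
Step 6: alpha = 0.1. fail to reject H0.

W+ = 12, W- = 9, W = min = 9, p = 0.750485, fail to reject H0.


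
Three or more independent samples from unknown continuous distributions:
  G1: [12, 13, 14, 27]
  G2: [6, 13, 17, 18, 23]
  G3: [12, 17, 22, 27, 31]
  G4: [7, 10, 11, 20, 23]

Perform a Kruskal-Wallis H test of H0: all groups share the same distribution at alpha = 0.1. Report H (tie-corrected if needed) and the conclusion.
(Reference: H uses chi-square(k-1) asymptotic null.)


Step 1: Combine all N = 19 observations and assign midranks.
sorted (value, group, rank): (6,G2,1), (7,G4,2), (10,G4,3), (11,G4,4), (12,G1,5.5), (12,G3,5.5), (13,G1,7.5), (13,G2,7.5), (14,G1,9), (17,G2,10.5), (17,G3,10.5), (18,G2,12), (20,G4,13), (22,G3,14), (23,G2,15.5), (23,G4,15.5), (27,G1,17.5), (27,G3,17.5), (31,G3,19)
Step 2: Sum ranks within each group.
R_1 = 39.5 (n_1 = 4)
R_2 = 46.5 (n_2 = 5)
R_3 = 66.5 (n_3 = 5)
R_4 = 37.5 (n_4 = 5)
Step 3: H = 12/(N(N+1)) * sum(R_i^2/n_i) - 3(N+1)
     = 12/(19*20) * (39.5^2/4 + 46.5^2/5 + 66.5^2/5 + 37.5^2/5) - 3*20
     = 0.031579 * 1988.21 - 60
     = 2.785658.
Step 4: Ties present; correction factor C = 1 - 30/(19^3 - 19) = 0.995614. Corrected H = 2.785658 / 0.995614 = 2.797930.
Step 5: Under H0, H ~ chi^2(3); p-value = 0.423841.
Step 6: alpha = 0.1. fail to reject H0.

H = 2.7979, df = 3, p = 0.423841, fail to reject H0.


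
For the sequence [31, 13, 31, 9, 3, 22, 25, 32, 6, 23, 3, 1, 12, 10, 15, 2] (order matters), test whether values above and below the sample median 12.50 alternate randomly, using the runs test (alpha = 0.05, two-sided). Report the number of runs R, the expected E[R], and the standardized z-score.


Step 1: Compute median = 12.50; label A = above, B = below.
Labels in order: AAABBAAABABBBBAB  (n_A = 8, n_B = 8)
Step 2: Count runs R = 8.
Step 3: Under H0 (random ordering), E[R] = 2*n_A*n_B/(n_A+n_B) + 1 = 2*8*8/16 + 1 = 9.0000.
        Var[R] = 2*n_A*n_B*(2*n_A*n_B - n_A - n_B) / ((n_A+n_B)^2 * (n_A+n_B-1)) = 14336/3840 = 3.7333.
        SD[R] = 1.9322.
Step 4: Continuity-corrected z = (R + 0.5 - E[R]) / SD[R] = (8 + 0.5 - 9.0000) / 1.9322 = -0.2588.
Step 5: Two-sided p-value via normal approximation = 2*(1 - Phi(|z|)) = 0.795809.
Step 6: alpha = 0.05. fail to reject H0.

R = 8, z = -0.2588, p = 0.795809, fail to reject H0.


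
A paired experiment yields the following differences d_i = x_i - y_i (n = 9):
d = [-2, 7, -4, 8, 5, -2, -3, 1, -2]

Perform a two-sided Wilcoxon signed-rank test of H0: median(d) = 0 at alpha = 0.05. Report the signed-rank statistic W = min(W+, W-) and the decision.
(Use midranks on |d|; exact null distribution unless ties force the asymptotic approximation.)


Step 1: Drop any zero differences (none here) and take |d_i|.
|d| = [2, 7, 4, 8, 5, 2, 3, 1, 2]
Step 2: Midrank |d_i| (ties get averaged ranks).
ranks: |2|->3, |7|->8, |4|->6, |8|->9, |5|->7, |2|->3, |3|->5, |1|->1, |2|->3
Step 3: Attach original signs; sum ranks with positive sign and with negative sign.
W+ = 8 + 9 + 7 + 1 = 25
W- = 3 + 6 + 3 + 5 + 3 = 20
(Check: W+ + W- = 45 should equal n(n+1)/2 = 45.)
Step 4: Test statistic W = min(W+, W-) = 20.
Step 5: Ties in |d|, so use the tie-corrected normal approximation.
        E[W] = n(n+1)/4 = 9*10/4 = 22.5.
        Tie groups: |d|=2 (t=3); sum(t^3 - t) = 24.
        Var[W] = n(n+1)(2n+1)/24 - sum(t^3-t)/48 = 1710/24 - 24/48 = 70.75.
        z = (W - E[W]) / sqrt(Var[W]) = (20 - 22.5) / 8.4113 = -0.2972.
        Two-sided p = 2*Phi(z) = 0.766299.
Step 6: alpha = 0.05. fail to reject H0.

W+ = 25, W- = 20, W = min = 20, p = 0.766299, fail to reject H0.


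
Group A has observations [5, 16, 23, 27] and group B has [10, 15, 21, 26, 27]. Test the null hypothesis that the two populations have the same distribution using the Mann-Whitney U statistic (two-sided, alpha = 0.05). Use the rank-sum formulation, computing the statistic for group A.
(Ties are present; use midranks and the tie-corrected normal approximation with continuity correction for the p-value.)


Step 1: Combine and sort all 9 observations; assign midranks.
sorted (value, group): (5,X), (10,Y), (15,Y), (16,X), (21,Y), (23,X), (26,Y), (27,X), (27,Y)
ranks: 5->1, 10->2, 15->3, 16->4, 21->5, 23->6, 26->7, 27->8.5, 27->8.5
Step 2: Rank sum for X: R1 = 1 + 4 + 6 + 8.5 = 19.5.
Step 3: U_X = R1 - n1(n1+1)/2 = 19.5 - 4*5/2 = 19.5 - 10 = 9.5.
       U_Y = n1*n2 - U_X = 20 - 9.5 = 10.5.
Step 4: Ties are present, so use the tie-corrected normal approximation (with continuity correction) for the p-value.
Step 5: p-value = 1.000000; compare to alpha = 0.05. fail to reject H0.

U_X = 9.5, p = 1.000000, fail to reject H0 at alpha = 0.05.


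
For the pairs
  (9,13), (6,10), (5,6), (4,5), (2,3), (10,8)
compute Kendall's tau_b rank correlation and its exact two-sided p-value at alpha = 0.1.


Step 1: Enumerate the 15 unordered pairs (i,j) with i<j and classify each by sign(x_j-x_i) * sign(y_j-y_i).
  (1,2):dx=-3,dy=-3->C; (1,3):dx=-4,dy=-7->C; (1,4):dx=-5,dy=-8->C; (1,5):dx=-7,dy=-10->C
  (1,6):dx=+1,dy=-5->D; (2,3):dx=-1,dy=-4->C; (2,4):dx=-2,dy=-5->C; (2,5):dx=-4,dy=-7->C
  (2,6):dx=+4,dy=-2->D; (3,4):dx=-1,dy=-1->C; (3,5):dx=-3,dy=-3->C; (3,6):dx=+5,dy=+2->C
  (4,5):dx=-2,dy=-2->C; (4,6):dx=+6,dy=+3->C; (5,6):dx=+8,dy=+5->C
Step 2: C = 13, D = 2, total pairs = 15.
Step 3: tau = (C - D)/(n(n-1)/2) = (13 - 2)/15 = 0.733333.
Step 4: Exact two-sided p-value (enumerate n! = 720 permutations of y under H0): p = 0.055556.
Step 5: alpha = 0.1. reject H0.

tau_b = 0.7333 (C=13, D=2), p = 0.055556, reject H0.


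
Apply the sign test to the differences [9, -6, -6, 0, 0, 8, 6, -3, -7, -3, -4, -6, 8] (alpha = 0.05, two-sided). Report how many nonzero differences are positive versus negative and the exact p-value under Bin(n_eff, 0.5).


Step 1: Discard zero differences. Original n = 13; n_eff = number of nonzero differences = 11.
Nonzero differences (with sign): +9, -6, -6, +8, +6, -3, -7, -3, -4, -6, +8
Step 2: Count signs: positive = 4, negative = 7.
Step 3: Under H0: P(positive) = 0.5, so the number of positives S ~ Bin(11, 0.5).
Step 4: Two-sided exact p-value = sum of Bin(11,0.5) probabilities at or below the observed probability = 0.548828.
Step 5: alpha = 0.05. fail to reject H0.

n_eff = 11, pos = 4, neg = 7, p = 0.548828, fail to reject H0.


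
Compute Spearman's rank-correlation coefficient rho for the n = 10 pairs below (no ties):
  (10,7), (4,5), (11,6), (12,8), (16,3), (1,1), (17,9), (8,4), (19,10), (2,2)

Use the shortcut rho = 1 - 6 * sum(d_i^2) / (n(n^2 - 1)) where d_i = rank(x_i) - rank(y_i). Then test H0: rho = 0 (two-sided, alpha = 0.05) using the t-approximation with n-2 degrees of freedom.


Step 1: Rank x and y separately (midranks; no ties here).
rank(x): 10->5, 4->3, 11->6, 12->7, 16->8, 1->1, 17->9, 8->4, 19->10, 2->2
rank(y): 7->7, 5->5, 6->6, 8->8, 3->3, 1->1, 9->9, 4->4, 10->10, 2->2
Step 2: d_i = R_x(i) - R_y(i); compute d_i^2.
  (5-7)^2=4, (3-5)^2=4, (6-6)^2=0, (7-8)^2=1, (8-3)^2=25, (1-1)^2=0, (9-9)^2=0, (4-4)^2=0, (10-10)^2=0, (2-2)^2=0
sum(d^2) = 34.
Step 3: rho = 1 - 6*34 / (10*(10^2 - 1)) = 1 - 204/990 = 0.793939.
Step 4: Under H0, t = rho * sqrt((n-2)/(1-rho^2)) = 3.6934 ~ t(8).
Step 5: Two-sided p-value from the t-distribution with 8 df = 0.006100.
Step 6: alpha = 0.05. reject H0.

rho = 0.7939, p = 0.006100, reject H0 at alpha = 0.05.


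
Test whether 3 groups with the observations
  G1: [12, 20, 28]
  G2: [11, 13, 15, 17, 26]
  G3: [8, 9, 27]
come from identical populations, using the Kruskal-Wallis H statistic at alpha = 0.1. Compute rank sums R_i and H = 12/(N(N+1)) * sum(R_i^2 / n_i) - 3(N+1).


Step 1: Combine all N = 11 observations and assign midranks.
sorted (value, group, rank): (8,G3,1), (9,G3,2), (11,G2,3), (12,G1,4), (13,G2,5), (15,G2,6), (17,G2,7), (20,G1,8), (26,G2,9), (27,G3,10), (28,G1,11)
Step 2: Sum ranks within each group.
R_1 = 23 (n_1 = 3)
R_2 = 30 (n_2 = 5)
R_3 = 13 (n_3 = 3)
Step 3: H = 12/(N(N+1)) * sum(R_i^2/n_i) - 3(N+1)
     = 12/(11*12) * (23^2/3 + 30^2/5 + 13^2/3) - 3*12
     = 0.090909 * 412.667 - 36
     = 1.515152.
Step 4: No ties, so H is used without correction.
Step 5: Under H0, H ~ chi^2(2); p-value = 0.468802.
Step 6: alpha = 0.1. fail to reject H0.

H = 1.5152, df = 2, p = 0.468802, fail to reject H0.


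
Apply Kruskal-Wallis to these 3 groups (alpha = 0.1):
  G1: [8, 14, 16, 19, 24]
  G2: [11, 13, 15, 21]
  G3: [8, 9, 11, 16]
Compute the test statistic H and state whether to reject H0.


Step 1: Combine all N = 13 observations and assign midranks.
sorted (value, group, rank): (8,G1,1.5), (8,G3,1.5), (9,G3,3), (11,G2,4.5), (11,G3,4.5), (13,G2,6), (14,G1,7), (15,G2,8), (16,G1,9.5), (16,G3,9.5), (19,G1,11), (21,G2,12), (24,G1,13)
Step 2: Sum ranks within each group.
R_1 = 42 (n_1 = 5)
R_2 = 30.5 (n_2 = 4)
R_3 = 18.5 (n_3 = 4)
Step 3: H = 12/(N(N+1)) * sum(R_i^2/n_i) - 3(N+1)
     = 12/(13*14) * (42^2/5 + 30.5^2/4 + 18.5^2/4) - 3*14
     = 0.065934 * 670.925 - 42
     = 2.236813.
Step 4: Ties present; correction factor C = 1 - 18/(13^3 - 13) = 0.991758. Corrected H = 2.236813 / 0.991758 = 2.255402.
Step 5: Under H0, H ~ chi^2(2); p-value = 0.323777.
Step 6: alpha = 0.1. fail to reject H0.

H = 2.2554, df = 2, p = 0.323777, fail to reject H0.


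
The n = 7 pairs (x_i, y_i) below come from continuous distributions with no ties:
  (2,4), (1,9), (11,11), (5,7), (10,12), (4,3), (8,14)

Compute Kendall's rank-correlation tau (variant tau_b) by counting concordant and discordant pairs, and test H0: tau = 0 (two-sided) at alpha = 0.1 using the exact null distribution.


Step 1: Enumerate the 21 unordered pairs (i,j) with i<j and classify each by sign(x_j-x_i) * sign(y_j-y_i).
  (1,2):dx=-1,dy=+5->D; (1,3):dx=+9,dy=+7->C; (1,4):dx=+3,dy=+3->C; (1,5):dx=+8,dy=+8->C
  (1,6):dx=+2,dy=-1->D; (1,7):dx=+6,dy=+10->C; (2,3):dx=+10,dy=+2->C; (2,4):dx=+4,dy=-2->D
  (2,5):dx=+9,dy=+3->C; (2,6):dx=+3,dy=-6->D; (2,7):dx=+7,dy=+5->C; (3,4):dx=-6,dy=-4->C
  (3,5):dx=-1,dy=+1->D; (3,6):dx=-7,dy=-8->C; (3,7):dx=-3,dy=+3->D; (4,5):dx=+5,dy=+5->C
  (4,6):dx=-1,dy=-4->C; (4,7):dx=+3,dy=+7->C; (5,6):dx=-6,dy=-9->C; (5,7):dx=-2,dy=+2->D
  (6,7):dx=+4,dy=+11->C
Step 2: C = 14, D = 7, total pairs = 21.
Step 3: tau = (C - D)/(n(n-1)/2) = (14 - 7)/21 = 0.333333.
Step 4: Exact two-sided p-value (enumerate n! = 5040 permutations of y under H0): p = 0.381349.
Step 5: alpha = 0.1. fail to reject H0.

tau_b = 0.3333 (C=14, D=7), p = 0.381349, fail to reject H0.


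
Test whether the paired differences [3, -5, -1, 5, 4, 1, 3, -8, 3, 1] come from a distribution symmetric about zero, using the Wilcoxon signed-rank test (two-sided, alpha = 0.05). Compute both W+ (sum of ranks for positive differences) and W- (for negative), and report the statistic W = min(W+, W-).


Step 1: Drop any zero differences (none here) and take |d_i|.
|d| = [3, 5, 1, 5, 4, 1, 3, 8, 3, 1]
Step 2: Midrank |d_i| (ties get averaged ranks).
ranks: |3|->5, |5|->8.5, |1|->2, |5|->8.5, |4|->7, |1|->2, |3|->5, |8|->10, |3|->5, |1|->2
Step 3: Attach original signs; sum ranks with positive sign and with negative sign.
W+ = 5 + 8.5 + 7 + 2 + 5 + 5 + 2 = 34.5
W- = 8.5 + 2 + 10 = 20.5
(Check: W+ + W- = 55 should equal n(n+1)/2 = 55.)
Step 4: Test statistic W = min(W+, W-) = 20.5.
Step 5: Ties in |d|, so use the tie-corrected normal approximation.
        E[W] = n(n+1)/4 = 10*11/4 = 27.5.
        Tie groups: |d|=1 (t=3), |d|=3 (t=3), |d|=5 (t=2); sum(t^3 - t) = 54.
        Var[W] = n(n+1)(2n+1)/24 - sum(t^3-t)/48 = 2310/24 - 54/48 = 95.125.
        z = (W - E[W]) / sqrt(Var[W]) = (20.5 - 27.5) / 9.7532 = -0.7177.
        Two-sided p = 2*Phi(z) = 0.472934.
Step 6: alpha = 0.05. fail to reject H0.

W+ = 34.5, W- = 20.5, W = min = 20.5, p = 0.472934, fail to reject H0.


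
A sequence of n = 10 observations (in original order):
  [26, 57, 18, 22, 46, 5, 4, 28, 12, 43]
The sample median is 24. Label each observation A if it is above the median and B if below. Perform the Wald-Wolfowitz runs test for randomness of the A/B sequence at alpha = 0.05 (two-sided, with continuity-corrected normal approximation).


Step 1: Compute median = 24; label A = above, B = below.
Labels in order: AABBABBABA  (n_A = 5, n_B = 5)
Step 2: Count runs R = 7.
Step 3: Under H0 (random ordering), E[R] = 2*n_A*n_B/(n_A+n_B) + 1 = 2*5*5/10 + 1 = 6.0000.
        Var[R] = 2*n_A*n_B*(2*n_A*n_B - n_A - n_B) / ((n_A+n_B)^2 * (n_A+n_B-1)) = 2000/900 = 2.2222.
        SD[R] = 1.4907.
Step 4: Continuity-corrected z = (R - 0.5 - E[R]) / SD[R] = (7 - 0.5 - 6.0000) / 1.4907 = 0.3354.
Step 5: Two-sided p-value via normal approximation = 2*(1 - Phi(|z|)) = 0.737316.
Step 6: alpha = 0.05. fail to reject H0.

R = 7, z = 0.3354, p = 0.737316, fail to reject H0.


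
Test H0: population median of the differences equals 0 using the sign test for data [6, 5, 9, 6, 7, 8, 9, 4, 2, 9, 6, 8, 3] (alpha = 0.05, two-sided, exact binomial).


Step 1: Discard zero differences. Original n = 13; n_eff = number of nonzero differences = 13.
Nonzero differences (with sign): +6, +5, +9, +6, +7, +8, +9, +4, +2, +9, +6, +8, +3
Step 2: Count signs: positive = 13, negative = 0.
Step 3: Under H0: P(positive) = 0.5, so the number of positives S ~ Bin(13, 0.5).
Step 4: Two-sided exact p-value = sum of Bin(13,0.5) probabilities at or below the observed probability = 0.000244.
Step 5: alpha = 0.05. reject H0.

n_eff = 13, pos = 13, neg = 0, p = 0.000244, reject H0.


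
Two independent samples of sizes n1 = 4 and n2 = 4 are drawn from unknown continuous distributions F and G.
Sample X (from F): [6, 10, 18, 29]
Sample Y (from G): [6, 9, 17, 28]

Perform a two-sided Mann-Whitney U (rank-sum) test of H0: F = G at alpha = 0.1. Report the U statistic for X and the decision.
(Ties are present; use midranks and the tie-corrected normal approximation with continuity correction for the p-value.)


Step 1: Combine and sort all 8 observations; assign midranks.
sorted (value, group): (6,X), (6,Y), (9,Y), (10,X), (17,Y), (18,X), (28,Y), (29,X)
ranks: 6->1.5, 6->1.5, 9->3, 10->4, 17->5, 18->6, 28->7, 29->8
Step 2: Rank sum for X: R1 = 1.5 + 4 + 6 + 8 = 19.5.
Step 3: U_X = R1 - n1(n1+1)/2 = 19.5 - 4*5/2 = 19.5 - 10 = 9.5.
       U_Y = n1*n2 - U_X = 16 - 9.5 = 6.5.
Step 4: Ties are present, so use the tie-corrected normal approximation (with continuity correction) for the p-value.
Step 5: p-value = 0.771503; compare to alpha = 0.1. fail to reject H0.

U_X = 9.5, p = 0.771503, fail to reject H0 at alpha = 0.1.


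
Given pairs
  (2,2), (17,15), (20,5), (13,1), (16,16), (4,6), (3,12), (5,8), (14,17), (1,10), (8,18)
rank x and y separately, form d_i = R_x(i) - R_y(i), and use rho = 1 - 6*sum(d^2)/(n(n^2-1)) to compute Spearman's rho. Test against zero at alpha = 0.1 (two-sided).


Step 1: Rank x and y separately (midranks; no ties here).
rank(x): 2->2, 17->10, 20->11, 13->7, 16->9, 4->4, 3->3, 5->5, 14->8, 1->1, 8->6
rank(y): 2->2, 15->8, 5->3, 1->1, 16->9, 6->4, 12->7, 8->5, 17->10, 10->6, 18->11
Step 2: d_i = R_x(i) - R_y(i); compute d_i^2.
  (2-2)^2=0, (10-8)^2=4, (11-3)^2=64, (7-1)^2=36, (9-9)^2=0, (4-4)^2=0, (3-7)^2=16, (5-5)^2=0, (8-10)^2=4, (1-6)^2=25, (6-11)^2=25
sum(d^2) = 174.
Step 3: rho = 1 - 6*174 / (11*(11^2 - 1)) = 1 - 1044/1320 = 0.209091.
Step 4: Under H0, t = rho * sqrt((n-2)/(1-rho^2)) = 0.6415 ~ t(9).
Step 5: Two-sided p-value from the t-distribution with 9 df = 0.537221.
Step 6: alpha = 0.1. fail to reject H0.

rho = 0.2091, p = 0.537221, fail to reject H0 at alpha = 0.1.


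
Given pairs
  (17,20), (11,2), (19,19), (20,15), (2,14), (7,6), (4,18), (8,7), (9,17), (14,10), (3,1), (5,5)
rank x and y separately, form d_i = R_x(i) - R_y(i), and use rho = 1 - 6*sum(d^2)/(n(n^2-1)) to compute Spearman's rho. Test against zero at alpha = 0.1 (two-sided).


Step 1: Rank x and y separately (midranks; no ties here).
rank(x): 17->10, 11->8, 19->11, 20->12, 2->1, 7->5, 4->3, 8->6, 9->7, 14->9, 3->2, 5->4
rank(y): 20->12, 2->2, 19->11, 15->8, 14->7, 6->4, 18->10, 7->5, 17->9, 10->6, 1->1, 5->3
Step 2: d_i = R_x(i) - R_y(i); compute d_i^2.
  (10-12)^2=4, (8-2)^2=36, (11-11)^2=0, (12-8)^2=16, (1-7)^2=36, (5-4)^2=1, (3-10)^2=49, (6-5)^2=1, (7-9)^2=4, (9-6)^2=9, (2-1)^2=1, (4-3)^2=1
sum(d^2) = 158.
Step 3: rho = 1 - 6*158 / (12*(12^2 - 1)) = 1 - 948/1716 = 0.447552.
Step 4: Under H0, t = rho * sqrt((n-2)/(1-rho^2)) = 1.5826 ~ t(10).
Step 5: Two-sided p-value from the t-distribution with 10 df = 0.144586.
Step 6: alpha = 0.1. fail to reject H0.

rho = 0.4476, p = 0.144586, fail to reject H0 at alpha = 0.1.


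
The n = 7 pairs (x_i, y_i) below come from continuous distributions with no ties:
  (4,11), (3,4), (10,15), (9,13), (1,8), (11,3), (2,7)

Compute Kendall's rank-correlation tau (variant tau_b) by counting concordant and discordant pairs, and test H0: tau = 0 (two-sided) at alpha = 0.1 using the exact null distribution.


Step 1: Enumerate the 21 unordered pairs (i,j) with i<j and classify each by sign(x_j-x_i) * sign(y_j-y_i).
  (1,2):dx=-1,dy=-7->C; (1,3):dx=+6,dy=+4->C; (1,4):dx=+5,dy=+2->C; (1,5):dx=-3,dy=-3->C
  (1,6):dx=+7,dy=-8->D; (1,7):dx=-2,dy=-4->C; (2,3):dx=+7,dy=+11->C; (2,4):dx=+6,dy=+9->C
  (2,5):dx=-2,dy=+4->D; (2,6):dx=+8,dy=-1->D; (2,7):dx=-1,dy=+3->D; (3,4):dx=-1,dy=-2->C
  (3,5):dx=-9,dy=-7->C; (3,6):dx=+1,dy=-12->D; (3,7):dx=-8,dy=-8->C; (4,5):dx=-8,dy=-5->C
  (4,6):dx=+2,dy=-10->D; (4,7):dx=-7,dy=-6->C; (5,6):dx=+10,dy=-5->D; (5,7):dx=+1,dy=-1->D
  (6,7):dx=-9,dy=+4->D
Step 2: C = 12, D = 9, total pairs = 21.
Step 3: tau = (C - D)/(n(n-1)/2) = (12 - 9)/21 = 0.142857.
Step 4: Exact two-sided p-value (enumerate n! = 5040 permutations of y under H0): p = 0.772619.
Step 5: alpha = 0.1. fail to reject H0.

tau_b = 0.1429 (C=12, D=9), p = 0.772619, fail to reject H0.


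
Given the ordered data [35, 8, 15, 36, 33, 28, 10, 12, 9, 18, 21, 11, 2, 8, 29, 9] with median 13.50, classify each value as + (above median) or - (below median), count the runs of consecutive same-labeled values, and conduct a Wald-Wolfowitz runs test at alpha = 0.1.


Step 1: Compute median = 13.50; label A = above, B = below.
Labels in order: ABAAAABBBAABBBAB  (n_A = 8, n_B = 8)
Step 2: Count runs R = 8.
Step 3: Under H0 (random ordering), E[R] = 2*n_A*n_B/(n_A+n_B) + 1 = 2*8*8/16 + 1 = 9.0000.
        Var[R] = 2*n_A*n_B*(2*n_A*n_B - n_A - n_B) / ((n_A+n_B)^2 * (n_A+n_B-1)) = 14336/3840 = 3.7333.
        SD[R] = 1.9322.
Step 4: Continuity-corrected z = (R + 0.5 - E[R]) / SD[R] = (8 + 0.5 - 9.0000) / 1.9322 = -0.2588.
Step 5: Two-sided p-value via normal approximation = 2*(1 - Phi(|z|)) = 0.795809.
Step 6: alpha = 0.1. fail to reject H0.

R = 8, z = -0.2588, p = 0.795809, fail to reject H0.


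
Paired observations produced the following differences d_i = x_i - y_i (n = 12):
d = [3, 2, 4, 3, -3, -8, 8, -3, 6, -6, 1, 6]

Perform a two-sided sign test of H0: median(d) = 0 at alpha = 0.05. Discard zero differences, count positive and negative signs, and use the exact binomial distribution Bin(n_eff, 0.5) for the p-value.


Step 1: Discard zero differences. Original n = 12; n_eff = number of nonzero differences = 12.
Nonzero differences (with sign): +3, +2, +4, +3, -3, -8, +8, -3, +6, -6, +1, +6
Step 2: Count signs: positive = 8, negative = 4.
Step 3: Under H0: P(positive) = 0.5, so the number of positives S ~ Bin(12, 0.5).
Step 4: Two-sided exact p-value = sum of Bin(12,0.5) probabilities at or below the observed probability = 0.387695.
Step 5: alpha = 0.05. fail to reject H0.

n_eff = 12, pos = 8, neg = 4, p = 0.387695, fail to reject H0.


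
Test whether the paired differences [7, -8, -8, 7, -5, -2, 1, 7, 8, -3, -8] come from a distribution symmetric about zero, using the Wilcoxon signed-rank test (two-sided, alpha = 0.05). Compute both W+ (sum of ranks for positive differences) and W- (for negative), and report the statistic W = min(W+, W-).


Step 1: Drop any zero differences (none here) and take |d_i|.
|d| = [7, 8, 8, 7, 5, 2, 1, 7, 8, 3, 8]
Step 2: Midrank |d_i| (ties get averaged ranks).
ranks: |7|->6, |8|->9.5, |8|->9.5, |7|->6, |5|->4, |2|->2, |1|->1, |7|->6, |8|->9.5, |3|->3, |8|->9.5
Step 3: Attach original signs; sum ranks with positive sign and with negative sign.
W+ = 6 + 6 + 1 + 6 + 9.5 = 28.5
W- = 9.5 + 9.5 + 4 + 2 + 3 + 9.5 = 37.5
(Check: W+ + W- = 66 should equal n(n+1)/2 = 66.)
Step 4: Test statistic W = min(W+, W-) = 28.5.
Step 5: Ties in |d|, so use the tie-corrected normal approximation.
        E[W] = n(n+1)/4 = 11*12/4 = 33.
        Tie groups: |d|=7 (t=3), |d|=8 (t=4); sum(t^3 - t) = 84.
        Var[W] = n(n+1)(2n+1)/24 - sum(t^3-t)/48 = 3036/24 - 84/48 = 124.75.
        z = (W - E[W]) / sqrt(Var[W]) = (28.5 - 33) / 11.1692 = -0.4029.
        Two-sided p = 2*Phi(z) = 0.687025.
Step 6: alpha = 0.05. fail to reject H0.

W+ = 28.5, W- = 37.5, W = min = 28.5, p = 0.687025, fail to reject H0.
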